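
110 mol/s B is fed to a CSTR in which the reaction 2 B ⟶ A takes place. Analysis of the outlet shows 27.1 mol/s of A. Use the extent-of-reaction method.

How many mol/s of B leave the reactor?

55.8 mol/s

For A: n = n₀ + 1ξ → 27.1 = 0 + 1ξ, giving ξ = 27.1 mol/s.
Outlet amounts (n = n₀ + ν ξ):
  B: 110 − 2(27.1) = 55.8
  A: 0 + 1(27.1) = 27.1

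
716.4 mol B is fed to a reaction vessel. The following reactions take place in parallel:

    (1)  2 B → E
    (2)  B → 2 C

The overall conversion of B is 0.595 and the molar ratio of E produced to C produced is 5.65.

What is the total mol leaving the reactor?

530 mol

Conversion of B: B consumed = 0.595 × 716.4 = 426.3 mol = 2ξ₁ + 1ξ₂.
Selectivity: 1ξ₁ / (2ξ₂) = 5.65 → ξ₁ = 11.3 ξ₂.
Substitute: (2·11.3 + 1) ξ₂ = 426.3 → ξ₂ = 18.06 mol, ξ₁ = 204.1 mol.
Outlet amounts (n = n₀ + Σ ν·ξ):
  B: 716.4 − 2(204.1) − 1(18.06) = 290.1
  E: 0 + 1(204.1) = 204.1
  C: 0 + 2(18.06) = 36.12
Total out = 290.1 + 204.1 + 36.12 = 530.4 mol.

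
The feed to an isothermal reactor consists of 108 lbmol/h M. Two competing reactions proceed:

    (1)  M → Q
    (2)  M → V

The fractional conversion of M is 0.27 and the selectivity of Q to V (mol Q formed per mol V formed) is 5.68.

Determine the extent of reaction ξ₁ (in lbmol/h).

ξ₁ = 24.8 lbmol/h

Conversion of M: M consumed = 0.27 × 108 = 29.16 lbmol/h = 1ξ₁ + 1ξ₂.
Selectivity: 1ξ₁ / (1ξ₂) = 5.68 → ξ₁ = 5.68 ξ₂.
Substitute: (1·5.68 + 1) ξ₂ = 29.16 → ξ₂ = 4.365 lbmol/h, ξ₁ = 24.79 lbmol/h.
Outlet amounts (n = n₀ + Σ ν·ξ):
  M: 108 − 1(24.79) − 1(4.365) = 78.84
  Q: 0 + 1(24.79) = 24.79
  V: 0 + 1(4.365) = 4.365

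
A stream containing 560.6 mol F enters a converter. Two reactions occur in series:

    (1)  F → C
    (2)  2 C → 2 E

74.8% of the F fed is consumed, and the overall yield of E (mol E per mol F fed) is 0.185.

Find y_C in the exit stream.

0.563

Conversion of F: F consumed = 1ξ₁ = 0.748 × 560.6 → ξ₁ = 419.3 mol.
Yield of E: 2ξ₂ / 560.6 = 0.185 → ξ₂ = 51.86 mol.
Outlet amounts (n = n₀ + Σ ν·ξ):
  F: 560.6 − 1(419.3) = 141.3
  C: 0 + 1(419.3) − 2(51.86) = 315.6
  E: 0 + 2(51.86) = 103.7
Total out = 560.6 mol; y_C = 315.6 / 560.6 = 0.563.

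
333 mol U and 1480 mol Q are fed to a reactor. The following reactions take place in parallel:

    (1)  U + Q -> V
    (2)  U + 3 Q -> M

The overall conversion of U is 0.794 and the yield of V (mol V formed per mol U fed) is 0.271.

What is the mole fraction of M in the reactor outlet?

0.145

Yield of V: 1ξ₁ / 333 = 0.271 → ξ₁ = 90.24 mol.
Conversion of U: 1ξ₁ + 1ξ₂ = 0.794 × 333 = 264.4 → ξ₂ = 174.2 mol.
Outlet amounts (n = n₀ + Σ ν·ξ):
  U: 333 − 1(90.24) − 1(174.2) = 68.6
  Q: 1480 − 1(90.24) − 3(174.2) = 867.3
  V: 0 + 1(90.24) = 90.24
  M: 0 + 1(174.2) = 174.2
Total out = 1200 mol; y_M = 174.2 / 1200 = 0.1451.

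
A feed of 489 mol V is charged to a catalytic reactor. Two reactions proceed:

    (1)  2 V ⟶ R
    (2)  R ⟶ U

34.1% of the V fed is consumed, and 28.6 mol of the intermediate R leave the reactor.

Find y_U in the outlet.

Conversion of V: V consumed = 2ξ₁ = 0.341 × 489 → ξ₁ = 83.37 mol.
R balance: n_R = 0 + 1ξ₁ − 1ξ₂ = 28.6 → ξ₂ = (1·83.37 − 28.6)/1 = 54.77 mol.
Outlet amounts (n = n₀ + Σ ν·ξ):
  V: 489 − 2(83.37) = 322.3
  R: 0 + 1(83.37) − 1(54.77) = 28.6
  U: 0 + 1(54.77) = 54.77
Total out = 405.6 mol; y_U = 54.77 / 405.6 = 0.135.

0.135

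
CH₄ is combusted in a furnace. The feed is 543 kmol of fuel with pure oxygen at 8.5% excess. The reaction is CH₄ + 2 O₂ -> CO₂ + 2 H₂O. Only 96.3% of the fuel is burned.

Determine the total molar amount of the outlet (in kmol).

1720 kmol

Stoichiometric O₂ = 2 × 543 = 1086 kmol; O₂ fed = 1086 × 1.085 = 1178 kmol.
Fuel reacted = 0.963 × 543 → ξ = 522.9 kmol.
Outlet (n = n₀ + ν ξ):
  CH₄: 543 − 1(522.9) = 20.09
  O₂: 1178 − 2(522.9) = 132.5
  CO₂: 0 + 1(522.9) = 522.9
  H₂O: 0 + 2(522.9) = 1046
Total out = 20.09 + 132.5 + 522.9 + 1046 = 1721 kmol.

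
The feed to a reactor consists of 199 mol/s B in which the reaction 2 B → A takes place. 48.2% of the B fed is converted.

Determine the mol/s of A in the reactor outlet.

48 mol/s

B reacted = 0.482 × 199 = 95.92 mol/s; ν_B = −2, so ξ = 95.92/2 = 47.96 mol/s.
Outlet amounts (n = n₀ + ν ξ):
  B: 199 − 2(47.96) = 103.1
  A: 0 + 1(47.96) = 47.96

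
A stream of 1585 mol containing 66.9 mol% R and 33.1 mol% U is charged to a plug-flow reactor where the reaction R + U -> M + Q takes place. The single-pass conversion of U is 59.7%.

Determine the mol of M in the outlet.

313 mol

U reacted = 0.597 × 524.6 = 313.2 mol; ν_U = −1, so ξ = 313.2/1 = 313.2 mol.
Outlet amounts (n = n₀ + ν ξ):
  R: 1060 − 1(313.2) = 747.2
  U: 524.6 − 1(313.2) = 211.4
  M: 0 + 1(313.2) = 313.2
  Q: 0 + 1(313.2) = 313.2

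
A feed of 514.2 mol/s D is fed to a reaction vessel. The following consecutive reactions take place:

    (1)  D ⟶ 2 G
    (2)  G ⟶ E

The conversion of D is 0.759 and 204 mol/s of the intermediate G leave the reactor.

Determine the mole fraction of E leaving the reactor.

0.637

Conversion of D: D consumed = 1ξ₁ = 0.759 × 514.2 → ξ₁ = 390.3 mol/s.
G balance: n_G = 0 + 2ξ₁ − 1ξ₂ = 204 → ξ₂ = (2·390.3 − 204)/1 = 576.6 mol/s.
Outlet amounts (n = n₀ + Σ ν·ξ):
  D: 514.2 − 1(390.3) = 123.9
  G: 0 + 2(390.3) − 1(576.6) = 204
  E: 0 + 1(576.6) = 576.6
Total out = 904.5 mol/s; y_E = 576.6 / 904.5 = 0.6374.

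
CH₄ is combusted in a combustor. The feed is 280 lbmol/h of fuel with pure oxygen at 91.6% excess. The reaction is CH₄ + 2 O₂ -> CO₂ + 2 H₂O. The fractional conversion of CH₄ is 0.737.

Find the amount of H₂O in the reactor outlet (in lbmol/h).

413 lbmol/h

Stoichiometric O₂ = 2 × 280 = 560 lbmol/h; O₂ fed = 560 × 1.916 = 1073 lbmol/h.
Fuel reacted = 0.737 × 280 → ξ = 206.4 lbmol/h.
Outlet (n = n₀ + ν ξ):
  CH₄: 280 − 1(206.4) = 73.64
  O₂: 1073 − 2(206.4) = 660.2
  CO₂: 0 + 1(206.4) = 206.4
  H₂O: 0 + 2(206.4) = 412.7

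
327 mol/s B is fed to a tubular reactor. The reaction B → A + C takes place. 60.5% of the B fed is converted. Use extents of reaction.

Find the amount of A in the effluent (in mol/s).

B reacted = 0.605 × 327 = 197.8 mol/s; ν_B = −1, so ξ = 197.8/1 = 197.8 mol/s.
Outlet amounts (n = n₀ + ν ξ):
  B: 327 − 1(197.8) = 129.2
  A: 0 + 1(197.8) = 197.8
  C: 0 + 1(197.8) = 197.8

198 mol/s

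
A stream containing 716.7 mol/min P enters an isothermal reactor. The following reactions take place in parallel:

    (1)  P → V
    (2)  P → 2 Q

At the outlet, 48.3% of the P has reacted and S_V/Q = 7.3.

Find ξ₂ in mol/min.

ξ₂ = 22.2 mol/min

Conversion of P: P consumed = 0.483 × 716.7 = 346.2 mol/min = 1ξ₁ + 1ξ₂.
Selectivity: 1ξ₁ / (2ξ₂) = 7.3 → ξ₁ = 14.6 ξ₂.
Substitute: (1·14.6 + 1) ξ₂ = 346.2 → ξ₂ = 22.19 mol/min, ξ₁ = 324 mol/min.
Outlet amounts (n = n₀ + Σ ν·ξ):
  P: 716.7 − 1(324) − 1(22.19) = 370.5
  V: 0 + 1(324) = 324
  Q: 0 + 2(22.19) = 44.38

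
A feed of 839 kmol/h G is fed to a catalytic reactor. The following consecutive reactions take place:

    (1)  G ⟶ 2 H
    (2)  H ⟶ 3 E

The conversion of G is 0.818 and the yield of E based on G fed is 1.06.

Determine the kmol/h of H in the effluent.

Conversion of G: G consumed = 1ξ₁ = 0.818 × 839 → ξ₁ = 686.3 kmol/h.
Yield of E: 3ξ₂ / 839 = 1.06 → ξ₂ = 296.4 kmol/h.
Outlet amounts (n = n₀ + Σ ν·ξ):
  G: 839 − 1(686.3) = 152.7
  H: 0 + 2(686.3) − 1(296.4) = 1076
  E: 0 + 3(296.4) = 889.3

1080 kmol/h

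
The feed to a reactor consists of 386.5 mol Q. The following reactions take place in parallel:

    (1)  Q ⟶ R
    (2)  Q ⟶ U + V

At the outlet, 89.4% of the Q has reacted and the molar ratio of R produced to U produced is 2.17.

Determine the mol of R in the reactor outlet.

Conversion of Q: Q consumed = 0.894 × 386.5 = 345.5 mol = 1ξ₁ + 1ξ₂.
Selectivity: 1ξ₁ / (1ξ₂) = 2.17 → ξ₁ = 2.17 ξ₂.
Substitute: (1·2.17 + 1) ξ₂ = 345.5 → ξ₂ = 109 mol, ξ₁ = 236.5 mol.
Outlet amounts (n = n₀ + Σ ν·ξ):
  Q: 386.5 − 1(236.5) − 1(109) = 40.97
  R: 0 + 1(236.5) = 236.5
  U: 0 + 1(109) = 109
  V: 0 + 1(109) = 109

237 mol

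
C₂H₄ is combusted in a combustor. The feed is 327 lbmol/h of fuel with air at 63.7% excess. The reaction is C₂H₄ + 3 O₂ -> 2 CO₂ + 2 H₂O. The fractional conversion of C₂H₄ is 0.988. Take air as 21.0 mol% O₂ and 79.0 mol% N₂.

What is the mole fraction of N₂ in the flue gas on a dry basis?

Stoichiometric O₂ = 3 × 327 = 981 lbmol/h; O₂ fed = 981 × 1.637 = 1606 lbmol/h.
N₂ fed = 1606 × 79/21 = 6041 lbmol/h.
Fuel reacted = 0.988 × 327 → ξ = 323.1 lbmol/h.
Outlet (n = n₀ + ν ξ):
  C₂H₄: 327 − 1(323.1) = 3.924
  O₂: 1606 − 3(323.1) = 636.7
  N₂: 6041 (inert)
  CO₂: 0 + 2(323.1) = 646.2
  H₂O: 0 + 2(323.1) = 646.2
Dry total = 7328 lbmol/h; y_N₂ (dry) = 6041 / 7328 = 0.8244.

0.824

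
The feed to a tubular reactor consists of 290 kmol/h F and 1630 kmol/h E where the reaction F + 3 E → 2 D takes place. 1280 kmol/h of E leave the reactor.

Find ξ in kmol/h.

ξ = 117 kmol/h

For E: n = n₀ − 3ξ → 1280 = 1630 − 3ξ, giving ξ = 116.7 kmol/h.
Outlet amounts (n = n₀ + ν ξ):
  F: 290 − 1(116.7) = 173.3
  E: 1630 − 3(116.7) = 1280
  D: 0 + 2(116.7) = 233.3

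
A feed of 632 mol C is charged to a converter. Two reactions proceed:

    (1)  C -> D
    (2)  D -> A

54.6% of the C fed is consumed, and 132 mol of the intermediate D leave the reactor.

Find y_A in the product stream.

0.337

Conversion of C: C consumed = 1ξ₁ = 0.546 × 632 → ξ₁ = 345.1 mol.
D balance: n_D = 0 + 1ξ₁ − 1ξ₂ = 132 → ξ₂ = (1·345.1 − 132)/1 = 213.1 mol.
Outlet amounts (n = n₀ + Σ ν·ξ):
  C: 632 − 1(345.1) = 286.9
  D: 0 + 1(345.1) − 1(213.1) = 132
  A: 0 + 1(213.1) = 213.1
Total out = 632 mol; y_A = 213.1 / 632 = 0.3371.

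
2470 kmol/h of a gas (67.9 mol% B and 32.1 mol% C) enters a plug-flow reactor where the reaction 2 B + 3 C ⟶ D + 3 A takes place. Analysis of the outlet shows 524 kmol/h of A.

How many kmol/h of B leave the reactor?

For A: n = n₀ + 3ξ → 524 = 0 + 3ξ, giving ξ = 174.7 kmol/h.
Outlet amounts (n = n₀ + ν ξ):
  B: 1677 − 2(174.7) = 1328
  C: 792.9 − 3(174.7) = 268.9
  D: 0 + 1(174.7) = 174.7
  A: 0 + 3(174.7) = 524

1330 kmol/h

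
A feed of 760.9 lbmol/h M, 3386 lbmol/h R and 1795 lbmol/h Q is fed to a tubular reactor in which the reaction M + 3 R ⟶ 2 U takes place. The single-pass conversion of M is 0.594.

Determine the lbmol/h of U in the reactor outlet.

M reacted = 0.594 × 760.9 = 452 lbmol/h; ν_M = −1, so ξ = 452/1 = 452 lbmol/h.
Outlet amounts (n = n₀ + ν ξ):
  M: 760.9 − 1(452) = 308.9
  R: 3386 − 3(452) = 2030
  U: 0 + 2(452) = 903.9
  Q: 1795 (inert)

904 lbmol/h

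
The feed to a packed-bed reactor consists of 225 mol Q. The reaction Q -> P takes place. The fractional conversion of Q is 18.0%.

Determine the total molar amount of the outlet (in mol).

Q reacted = 0.18 × 225 = 40.5 mol; ν_Q = −1, so ξ = 40.5/1 = 40.5 mol.
Outlet amounts (n = n₀ + ν ξ):
  Q: 225 − 1(40.5) = 184.5
  P: 0 + 1(40.5) = 40.5
Total out = 184.5 + 40.5 = 225 mol.

225 mol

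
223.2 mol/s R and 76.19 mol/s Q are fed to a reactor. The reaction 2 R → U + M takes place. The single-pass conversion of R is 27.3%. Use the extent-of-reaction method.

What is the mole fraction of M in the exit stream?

0.102

R reacted = 0.273 × 223.2 = 60.93 mol/s; ν_R = −2, so ξ = 60.93/2 = 30.47 mol/s.
Outlet amounts (n = n₀ + ν ξ):
  R: 223.2 − 2(30.47) = 162.3
  U: 0 + 1(30.47) = 30.47
  M: 0 + 1(30.47) = 30.47
  Q: 76.19 (inert)
Total out = 299.4 mol/s; y_M = 30.47 / 299.4 = 0.1018.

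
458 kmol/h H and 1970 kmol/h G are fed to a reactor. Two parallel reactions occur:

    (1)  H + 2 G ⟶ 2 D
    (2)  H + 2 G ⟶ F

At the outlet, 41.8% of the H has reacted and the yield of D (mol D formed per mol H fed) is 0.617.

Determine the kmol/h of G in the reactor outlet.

1590 kmol/h

Yield of D: 2ξ₁ / 458 = 0.617 → ξ₁ = 141.3 kmol/h.
Conversion of H: 1ξ₁ + 1ξ₂ = 0.418 × 458 = 191.4 → ξ₂ = 50.15 kmol/h.
Outlet amounts (n = n₀ + Σ ν·ξ):
  H: 458 − 1(141.3) − 1(50.15) = 266.6
  G: 1970 − 2(141.3) − 2(50.15) = 1587
  D: 0 + 2(141.3) = 282.6
  F: 0 + 1(50.15) = 50.15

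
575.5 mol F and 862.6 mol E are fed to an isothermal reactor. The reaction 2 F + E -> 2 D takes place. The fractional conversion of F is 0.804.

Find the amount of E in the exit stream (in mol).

631 mol

F reacted = 0.804 × 575.5 = 462.7 mol; ν_F = −2, so ξ = 462.7/2 = 231.4 mol.
Outlet amounts (n = n₀ + ν ξ):
  F: 575.5 − 2(231.4) = 112.8
  E: 862.6 − 1(231.4) = 631.2
  D: 0 + 2(231.4) = 462.7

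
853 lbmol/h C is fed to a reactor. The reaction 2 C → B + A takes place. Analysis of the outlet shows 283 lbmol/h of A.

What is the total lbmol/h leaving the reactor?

For A: n = n₀ + 1ξ → 283 = 0 + 1ξ, giving ξ = 283 lbmol/h.
Outlet amounts (n = n₀ + ν ξ):
  C: 853 − 2(283) = 287
  B: 0 + 1(283) = 283
  A: 0 + 1(283) = 283
Total out = 287 + 283 + 283 = 853 lbmol/h.

853 lbmol/h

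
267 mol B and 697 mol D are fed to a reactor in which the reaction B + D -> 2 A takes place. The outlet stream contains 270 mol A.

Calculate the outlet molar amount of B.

132 mol

For A: n = n₀ + 2ξ → 270 = 0 + 2ξ, giving ξ = 135 mol.
Outlet amounts (n = n₀ + ν ξ):
  B: 267 − 1(135) = 132
  D: 697 − 1(135) = 562
  A: 0 + 2(135) = 270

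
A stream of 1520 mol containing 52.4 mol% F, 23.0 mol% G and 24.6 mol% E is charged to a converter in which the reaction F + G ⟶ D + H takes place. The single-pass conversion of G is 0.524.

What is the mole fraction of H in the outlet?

0.121

G reacted = 0.524 × 349.6 = 183.2 mol; ν_G = −1, so ξ = 183.2/1 = 183.2 mol.
Outlet amounts (n = n₀ + ν ξ):
  F: 796.5 − 1(183.2) = 613.3
  G: 349.6 − 1(183.2) = 166.4
  D: 0 + 1(183.2) = 183.2
  H: 0 + 1(183.2) = 183.2
  E: 373.9 (inert)
Total out = 1520 mol; y_H = 183.2 / 1520 = 0.1205.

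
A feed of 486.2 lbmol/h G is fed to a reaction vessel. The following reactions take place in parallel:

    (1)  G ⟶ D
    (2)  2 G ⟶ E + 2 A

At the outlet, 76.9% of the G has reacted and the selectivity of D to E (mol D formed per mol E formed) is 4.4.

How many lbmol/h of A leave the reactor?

Conversion of G: G consumed = 0.769 × 486.2 = 373.9 lbmol/h = 1ξ₁ + 2ξ₂.
Selectivity: 1ξ₁ / (1ξ₂) = 4.4 → ξ₁ = 4.4 ξ₂.
Substitute: (1·4.4 + 2) ξ₂ = 373.9 → ξ₂ = 58.42 lbmol/h, ξ₁ = 257 lbmol/h.
Outlet amounts (n = n₀ + Σ ν·ξ):
  G: 486.2 − 1(257) − 2(58.42) = 112.3
  D: 0 + 1(257) = 257
  E: 0 + 1(58.42) = 58.42
  A: 0 + 2(58.42) = 116.8

117 lbmol/h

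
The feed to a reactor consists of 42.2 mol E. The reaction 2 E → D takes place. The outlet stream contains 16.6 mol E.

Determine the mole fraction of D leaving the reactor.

0.435

For E: n = n₀ − 2ξ → 16.6 = 42.2 − 2ξ, giving ξ = 12.8 mol.
Outlet amounts (n = n₀ + ν ξ):
  E: 42.2 − 2(12.8) = 16.6
  D: 0 + 1(12.8) = 12.8
Total out = 29.4 mol; y_D = 12.8 / 29.4 = 0.4354.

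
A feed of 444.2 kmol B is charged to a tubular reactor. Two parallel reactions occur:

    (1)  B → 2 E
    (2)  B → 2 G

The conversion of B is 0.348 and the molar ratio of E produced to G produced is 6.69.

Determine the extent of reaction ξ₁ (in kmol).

ξ₁ = 134 kmol

Conversion of B: B consumed = 0.348 × 444.2 = 154.6 kmol = 1ξ₁ + 1ξ₂.
Selectivity: 2ξ₁ / (2ξ₂) = 6.69 → ξ₁ = 6.69 ξ₂.
Substitute: (1·6.69 + 1) ξ₂ = 154.6 → ξ₂ = 20.1 kmol, ξ₁ = 134.5 kmol.
Outlet amounts (n = n₀ + Σ ν·ξ):
  B: 444.2 − 1(134.5) − 1(20.1) = 289.6
  E: 0 + 2(134.5) = 269
  G: 0 + 2(20.1) = 40.2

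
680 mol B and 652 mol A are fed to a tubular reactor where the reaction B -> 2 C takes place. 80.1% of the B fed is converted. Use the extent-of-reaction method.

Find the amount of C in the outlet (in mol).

1090 mol

B reacted = 0.801 × 680 = 544.7 mol; ν_B = −1, so ξ = 544.7/1 = 544.7 mol.
Outlet amounts (n = n₀ + ν ξ):
  B: 680 − 1(544.7) = 135.3
  C: 0 + 2(544.7) = 1089
  A: 652 (inert)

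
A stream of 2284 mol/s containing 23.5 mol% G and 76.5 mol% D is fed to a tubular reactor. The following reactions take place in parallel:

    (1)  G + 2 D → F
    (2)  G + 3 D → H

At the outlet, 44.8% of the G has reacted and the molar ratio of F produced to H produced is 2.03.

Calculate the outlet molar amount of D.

Conversion of G: G consumed = 0.448 × 536.7 = 240.5 mol/s = 1ξ₁ + 1ξ₂.
Selectivity: 1ξ₁ / (1ξ₂) = 2.03 → ξ₁ = 2.03 ξ₂.
Substitute: (1·2.03 + 1) ξ₂ = 240.5 → ξ₂ = 79.36 mol/s, ξ₁ = 161.1 mol/s.
Outlet amounts (n = n₀ + Σ ν·ξ):
  G: 536.7 − 1(161.1) − 1(79.36) = 296.3
  D: 1747 − 2(161.1) − 3(79.36) = 1187
  F: 0 + 1(161.1) = 161.1
  H: 0 + 1(79.36) = 79.36

1190 mol/s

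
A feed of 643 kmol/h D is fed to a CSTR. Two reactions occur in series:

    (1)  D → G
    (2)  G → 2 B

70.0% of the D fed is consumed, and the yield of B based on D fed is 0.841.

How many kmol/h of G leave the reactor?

Conversion of D: D consumed = 1ξ₁ = 0.7 × 643 → ξ₁ = 450.1 kmol/h.
Yield of B: 2ξ₂ / 643 = 0.841 → ξ₂ = 270.4 kmol/h.
Outlet amounts (n = n₀ + Σ ν·ξ):
  D: 643 − 1(450.1) = 192.9
  G: 0 + 1(450.1) − 1(270.4) = 179.7
  B: 0 + 2(270.4) = 540.8

180 kmol/h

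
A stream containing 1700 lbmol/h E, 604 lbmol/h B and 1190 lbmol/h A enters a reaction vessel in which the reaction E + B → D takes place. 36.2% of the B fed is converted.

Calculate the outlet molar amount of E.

1480 lbmol/h

B reacted = 0.362 × 604 = 218.6 lbmol/h; ν_B = −1, so ξ = 218.6/1 = 218.6 lbmol/h.
Outlet amounts (n = n₀ + ν ξ):
  E: 1700 − 1(218.6) = 1481
  B: 604 − 1(218.6) = 385.4
  D: 0 + 1(218.6) = 218.6
  A: 1190 (inert)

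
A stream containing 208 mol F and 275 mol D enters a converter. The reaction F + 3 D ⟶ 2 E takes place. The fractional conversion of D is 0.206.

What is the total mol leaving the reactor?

D reacted = 0.206 × 275 = 56.65 mol; ν_D = −3, so ξ = 56.65/3 = 18.88 mol.
Outlet amounts (n = n₀ + ν ξ):
  F: 208 − 1(18.88) = 189.1
  D: 275 − 3(18.88) = 218.3
  E: 0 + 2(18.88) = 37.77
Total out = 189.1 + 218.3 + 37.77 = 445.2 mol.

445 mol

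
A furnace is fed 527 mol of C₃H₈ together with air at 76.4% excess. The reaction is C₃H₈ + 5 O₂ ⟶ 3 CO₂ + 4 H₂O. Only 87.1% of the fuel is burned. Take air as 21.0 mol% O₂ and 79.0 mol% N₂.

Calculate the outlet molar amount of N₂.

17500 mol

Stoichiometric O₂ = 5 × 527 = 2635 mol; O₂ fed = 2635 × 1.764 = 4648 mol.
N₂ fed = 4648 × 79/21 = 17490 mol.
Fuel reacted = 0.871 × 527 → ξ = 459 mol.
Outlet (n = n₀ + ν ξ):
  C₃H₈: 527 − 1(459) = 67.98
  O₂: 4648 − 5(459) = 2353
  N₂: 17490 (inert)
  CO₂: 0 + 3(459) = 1377
  H₂O: 0 + 4(459) = 1836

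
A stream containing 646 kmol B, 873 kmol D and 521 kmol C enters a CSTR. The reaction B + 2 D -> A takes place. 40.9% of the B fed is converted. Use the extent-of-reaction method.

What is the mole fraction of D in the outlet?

B reacted = 0.409 × 646 = 264.2 kmol; ν_B = −1, so ξ = 264.2/1 = 264.2 kmol.
Outlet amounts (n = n₀ + ν ξ):
  B: 646 − 1(264.2) = 381.8
  D: 873 − 2(264.2) = 344.6
  A: 0 + 1(264.2) = 264.2
  C: 521 (inert)
Total out = 1512 kmol; y_D = 344.6 / 1512 = 0.228.

0.228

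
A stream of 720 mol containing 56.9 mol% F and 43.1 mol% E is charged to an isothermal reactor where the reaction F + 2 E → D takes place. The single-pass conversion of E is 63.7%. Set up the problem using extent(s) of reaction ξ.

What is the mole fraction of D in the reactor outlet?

0.189

E reacted = 0.637 × 310.3 = 197.7 mol; ν_E = −2, so ξ = 197.7/2 = 98.84 mol.
Outlet amounts (n = n₀ + ν ξ):
  F: 409.7 − 1(98.84) = 310.8
  E: 310.3 − 2(98.84) = 112.6
  D: 0 + 1(98.84) = 98.84
Total out = 522.3 mol; y_D = 98.84 / 522.3 = 0.1892.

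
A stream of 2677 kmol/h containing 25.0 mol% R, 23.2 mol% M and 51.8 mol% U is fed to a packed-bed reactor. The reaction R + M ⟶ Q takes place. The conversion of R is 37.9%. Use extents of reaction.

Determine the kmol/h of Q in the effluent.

254 kmol/h

R reacted = 0.379 × 669.2 = 253.6 kmol/h; ν_R = −1, so ξ = 253.6/1 = 253.6 kmol/h.
Outlet amounts (n = n₀ + ν ξ):
  R: 669.2 − 1(253.6) = 415.6
  M: 621.1 − 1(253.6) = 367.4
  Q: 0 + 1(253.6) = 253.6
  U: 1387 (inert)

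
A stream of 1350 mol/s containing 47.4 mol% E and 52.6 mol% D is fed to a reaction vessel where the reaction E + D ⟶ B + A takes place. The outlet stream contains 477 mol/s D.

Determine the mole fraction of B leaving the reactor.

0.173

For D: n = n₀ − 1ξ → 477 = 710.1 − 1ξ, giving ξ = 233.1 mol/s.
Outlet amounts (n = n₀ + ν ξ):
  E: 639.9 − 1(233.1) = 406.8
  D: 710.1 − 1(233.1) = 477
  B: 0 + 1(233.1) = 233.1
  A: 0 + 1(233.1) = 233.1
Total out = 1350 mol/s; y_B = 233.1 / 1350 = 0.1727.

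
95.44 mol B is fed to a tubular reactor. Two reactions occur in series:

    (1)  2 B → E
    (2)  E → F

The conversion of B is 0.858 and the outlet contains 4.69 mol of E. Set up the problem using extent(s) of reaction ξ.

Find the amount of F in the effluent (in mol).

36.3 mol

Conversion of B: B consumed = 2ξ₁ = 0.858 × 95.44 → ξ₁ = 40.94 mol.
E balance: n_E = 0 + 1ξ₁ − 1ξ₂ = 4.69 → ξ₂ = (1·40.94 − 4.69)/1 = 36.25 mol.
Outlet amounts (n = n₀ + Σ ν·ξ):
  B: 95.44 − 2(40.94) = 13.55
  E: 0 + 1(40.94) − 1(36.25) = 4.69
  F: 0 + 1(36.25) = 36.25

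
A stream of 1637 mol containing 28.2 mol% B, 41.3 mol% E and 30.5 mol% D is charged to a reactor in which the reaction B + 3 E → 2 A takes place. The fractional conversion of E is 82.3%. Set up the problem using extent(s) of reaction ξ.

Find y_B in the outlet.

E reacted = 0.823 × 676.1 = 556.4 mol; ν_E = −3, so ξ = 556.4/3 = 185.5 mol.
Outlet amounts (n = n₀ + ν ξ):
  B: 461.6 − 1(185.5) = 276.2
  E: 676.1 − 3(185.5) = 119.7
  A: 0 + 2(185.5) = 370.9
  D: 499.3 (inert)
Total out = 1266 mol; y_B = 276.2 / 1266 = 0.2181.

0.218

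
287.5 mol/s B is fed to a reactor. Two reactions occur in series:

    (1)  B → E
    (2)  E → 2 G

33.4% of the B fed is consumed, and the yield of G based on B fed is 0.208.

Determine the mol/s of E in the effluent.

66.1 mol/s

Conversion of B: B consumed = 1ξ₁ = 0.334 × 287.5 → ξ₁ = 96.03 mol/s.
Yield of G: 2ξ₂ / 287.5 = 0.208 → ξ₂ = 29.9 mol/s.
Outlet amounts (n = n₀ + Σ ν·ξ):
  B: 287.5 − 1(96.03) = 191.5
  E: 0 + 1(96.03) − 1(29.9) = 66.12
  G: 0 + 2(29.9) = 59.8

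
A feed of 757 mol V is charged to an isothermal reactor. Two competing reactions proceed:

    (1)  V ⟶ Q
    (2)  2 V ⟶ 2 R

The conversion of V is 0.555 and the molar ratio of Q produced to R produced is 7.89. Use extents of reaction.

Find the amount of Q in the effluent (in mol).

373 mol

Conversion of V: V consumed = 0.555 × 757 = 420.1 mol = 1ξ₁ + 2ξ₂.
Selectivity: 1ξ₁ / (2ξ₂) = 7.89 → ξ₁ = 15.78 ξ₂.
Substitute: (1·15.78 + 2) ξ₂ = 420.1 → ξ₂ = 23.63 mol, ξ₁ = 372.9 mol.
Outlet amounts (n = n₀ + Σ ν·ξ):
  V: 757 − 1(372.9) − 2(23.63) = 336.9
  Q: 0 + 1(372.9) = 372.9
  R: 0 + 2(23.63) = 47.26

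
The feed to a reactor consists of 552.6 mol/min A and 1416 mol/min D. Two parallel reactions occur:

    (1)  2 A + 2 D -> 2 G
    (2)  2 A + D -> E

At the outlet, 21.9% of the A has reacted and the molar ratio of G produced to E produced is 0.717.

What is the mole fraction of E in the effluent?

0.0241

Conversion of A: A consumed = 0.219 × 552.6 = 121 mol/min = 2ξ₁ + 2ξ₂.
Selectivity: 2ξ₁ / (1ξ₂) = 0.717 → ξ₁ = 0.3585 ξ₂.
Substitute: (2·0.3585 + 2) ξ₂ = 121 → ξ₂ = 44.54 mol/min, ξ₁ = 15.97 mol/min.
Outlet amounts (n = n₀ + Σ ν·ξ):
  A: 552.6 − 2(15.97) − 2(44.54) = 431.6
  D: 1416 − 2(15.97) − 1(44.54) = 1340
  G: 0 + 2(15.97) = 31.94
  E: 0 + 1(44.54) = 44.54
Total out = 1848 mol/min; y_E = 44.54 / 1848 = 0.02411.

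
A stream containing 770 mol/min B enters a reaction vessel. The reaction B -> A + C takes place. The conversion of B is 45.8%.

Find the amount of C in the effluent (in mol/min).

353 mol/min

B reacted = 0.458 × 770 = 352.7 mol/min; ν_B = −1, so ξ = 352.7/1 = 352.7 mol/min.
Outlet amounts (n = n₀ + ν ξ):
  B: 770 − 1(352.7) = 417.3
  A: 0 + 1(352.7) = 352.7
  C: 0 + 1(352.7) = 352.7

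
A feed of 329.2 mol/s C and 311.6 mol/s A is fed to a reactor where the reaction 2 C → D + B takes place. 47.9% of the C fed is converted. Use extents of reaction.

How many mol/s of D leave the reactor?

C reacted = 0.479 × 329.2 = 157.7 mol/s; ν_C = −2, so ξ = 157.7/2 = 78.84 mol/s.
Outlet amounts (n = n₀ + ν ξ):
  C: 329.2 − 2(78.84) = 171.5
  D: 0 + 1(78.84) = 78.84
  B: 0 + 1(78.84) = 78.84
  A: 311.6 (inert)

78.8 mol/s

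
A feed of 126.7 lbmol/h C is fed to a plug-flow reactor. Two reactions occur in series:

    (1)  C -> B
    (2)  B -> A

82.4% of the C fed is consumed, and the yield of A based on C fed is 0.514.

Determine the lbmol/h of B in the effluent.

39.3 lbmol/h

Conversion of C: C consumed = 1ξ₁ = 0.824 × 126.7 → ξ₁ = 104.4 lbmol/h.
Yield of A: 1ξ₂ / 126.7 = 0.514 → ξ₂ = 65.12 lbmol/h.
Outlet amounts (n = n₀ + Σ ν·ξ):
  C: 126.7 − 1(104.4) = 22.3
  B: 0 + 1(104.4) − 1(65.12) = 39.28
  A: 0 + 1(65.12) = 65.12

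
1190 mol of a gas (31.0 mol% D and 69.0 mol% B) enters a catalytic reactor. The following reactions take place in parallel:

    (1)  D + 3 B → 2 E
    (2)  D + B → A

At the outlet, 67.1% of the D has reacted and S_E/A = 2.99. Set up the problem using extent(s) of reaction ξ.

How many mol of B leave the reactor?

Conversion of D: D consumed = 0.671 × 368.9 = 247.5 mol = 1ξ₁ + 1ξ₂.
Selectivity: 2ξ₁ / (1ξ₂) = 2.99 → ξ₁ = 1.495 ξ₂.
Substitute: (1·1.495 + 1) ξ₂ = 247.5 → ξ₂ = 99.21 mol, ξ₁ = 148.3 mol.
Outlet amounts (n = n₀ + Σ ν·ξ):
  D: 368.9 − 1(148.3) − 1(99.21) = 121.4
  B: 821.1 − 3(148.3) − 1(99.21) = 276.9
  E: 0 + 2(148.3) = 296.6
  A: 0 + 1(99.21) = 99.21

277 mol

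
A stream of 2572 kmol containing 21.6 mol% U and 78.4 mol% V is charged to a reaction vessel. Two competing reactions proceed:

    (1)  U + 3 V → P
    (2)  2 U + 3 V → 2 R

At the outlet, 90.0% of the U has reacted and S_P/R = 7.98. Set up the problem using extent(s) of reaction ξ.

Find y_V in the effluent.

Conversion of U: U consumed = 0.9 × 555.6 = 500 kmol = 1ξ₁ + 2ξ₂.
Selectivity: 1ξ₁ / (2ξ₂) = 7.98 → ξ₁ = 15.96 ξ₂.
Substitute: (1·15.96 + 2) ξ₂ = 500 → ξ₂ = 27.84 kmol, ξ₁ = 444.3 kmol.
Outlet amounts (n = n₀ + Σ ν·ξ):
  U: 555.6 − 1(444.3) − 2(27.84) = 55.56
  V: 2016 − 3(444.3) − 3(27.84) = 600
  P: 0 + 1(444.3) = 444.3
  R: 0 + 2(27.84) = 55.68
Total out = 1156 kmol; y_V = 600 / 1156 = 0.5192.

0.519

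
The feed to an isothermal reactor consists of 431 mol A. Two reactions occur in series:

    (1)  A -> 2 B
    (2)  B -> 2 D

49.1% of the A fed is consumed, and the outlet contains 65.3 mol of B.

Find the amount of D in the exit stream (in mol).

716 mol

Conversion of A: A consumed = 1ξ₁ = 0.491 × 431 → ξ₁ = 211.6 mol.
B balance: n_B = 0 + 2ξ₁ − 1ξ₂ = 65.3 → ξ₂ = (2·211.6 − 65.3)/1 = 357.9 mol.
Outlet amounts (n = n₀ + Σ ν·ξ):
  A: 431 − 1(211.6) = 219.4
  B: 0 + 2(211.6) − 1(357.9) = 65.3
  D: 0 + 2(357.9) = 715.9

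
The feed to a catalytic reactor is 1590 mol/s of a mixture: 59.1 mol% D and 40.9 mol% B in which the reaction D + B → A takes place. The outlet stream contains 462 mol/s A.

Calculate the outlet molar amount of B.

For A: n = n₀ + 1ξ → 462 = 0 + 1ξ, giving ξ = 462 mol/s.
Outlet amounts (n = n₀ + ν ξ):
  D: 939.7 − 1(462) = 477.7
  B: 650.3 − 1(462) = 188.3
  A: 0 + 1(462) = 462

188 mol/s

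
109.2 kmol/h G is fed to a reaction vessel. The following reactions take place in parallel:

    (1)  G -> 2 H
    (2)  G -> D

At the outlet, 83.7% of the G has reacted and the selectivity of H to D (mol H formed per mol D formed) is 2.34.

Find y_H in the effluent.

0.622

Conversion of G: G consumed = 0.837 × 109.2 = 91.4 kmol/h = 1ξ₁ + 1ξ₂.
Selectivity: 2ξ₁ / (1ξ₂) = 2.34 → ξ₁ = 1.17 ξ₂.
Substitute: (1·1.17 + 1) ξ₂ = 91.4 → ξ₂ = 42.12 kmol/h, ξ₁ = 49.28 kmol/h.
Outlet amounts (n = n₀ + Σ ν·ξ):
  G: 109.2 − 1(49.28) − 1(42.12) = 17.8
  H: 0 + 2(49.28) = 98.56
  D: 0 + 1(42.12) = 42.12
Total out = 158.5 kmol/h; y_H = 98.56 / 158.5 = 0.6219.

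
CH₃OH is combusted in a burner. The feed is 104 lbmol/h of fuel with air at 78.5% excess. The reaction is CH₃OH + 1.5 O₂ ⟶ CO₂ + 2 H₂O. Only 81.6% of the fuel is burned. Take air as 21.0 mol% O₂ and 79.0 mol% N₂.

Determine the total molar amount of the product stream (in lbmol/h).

Stoichiometric O₂ = 1.5 × 104 = 156 lbmol/h; O₂ fed = 156 × 1.785 = 278.5 lbmol/h.
N₂ fed = 278.5 × 79/21 = 1048 lbmol/h.
Fuel reacted = 0.816 × 104 → ξ = 84.86 lbmol/h.
Outlet (n = n₀ + ν ξ):
  CH₃OH: 104 − 1(84.86) = 19.14
  O₂: 278.5 − 1.5(84.86) = 151.2
  N₂: 1048 (inert)
  CO₂: 0 + 1(84.86) = 84.86
  H₂O: 0 + 2(84.86) = 169.7
Total out = 19.14 + 151.2 + 1048 + 84.86 + 169.7 = 1472 lbmol/h.

1470 lbmol/h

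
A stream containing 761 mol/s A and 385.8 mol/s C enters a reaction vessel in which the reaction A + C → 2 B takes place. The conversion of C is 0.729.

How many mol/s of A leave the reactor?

480 mol/s

C reacted = 0.729 × 385.8 = 281.2 mol/s; ν_C = −1, so ξ = 281.2/1 = 281.2 mol/s.
Outlet amounts (n = n₀ + ν ξ):
  A: 761 − 1(281.2) = 479.8
  C: 385.8 − 1(281.2) = 104.6
  B: 0 + 2(281.2) = 562.5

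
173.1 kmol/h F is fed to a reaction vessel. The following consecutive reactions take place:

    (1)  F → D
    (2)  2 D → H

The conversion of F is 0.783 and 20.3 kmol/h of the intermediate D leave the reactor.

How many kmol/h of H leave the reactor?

57.6 kmol/h

Conversion of F: F consumed = 1ξ₁ = 0.783 × 173.1 → ξ₁ = 135.5 kmol/h.
D balance: n_D = 0 + 1ξ₁ − 2ξ₂ = 20.3 → ξ₂ = (1·135.5 − 20.3)/2 = 57.62 kmol/h.
Outlet amounts (n = n₀ + Σ ν·ξ):
  F: 173.1 − 1(135.5) = 37.56
  D: 0 + 1(135.5) − 2(57.62) = 20.3
  H: 0 + 1(57.62) = 57.62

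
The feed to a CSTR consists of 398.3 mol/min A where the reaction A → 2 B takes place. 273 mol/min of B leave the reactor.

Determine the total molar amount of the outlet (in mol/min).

For B: n = n₀ + 2ξ → 273 = 0 + 2ξ, giving ξ = 136.5 mol/min.
Outlet amounts (n = n₀ + ν ξ):
  A: 398.3 − 1(136.5) = 261.8
  B: 0 + 2(136.5) = 273
Total out = 261.8 + 273 = 534.8 mol/min.

535 mol/min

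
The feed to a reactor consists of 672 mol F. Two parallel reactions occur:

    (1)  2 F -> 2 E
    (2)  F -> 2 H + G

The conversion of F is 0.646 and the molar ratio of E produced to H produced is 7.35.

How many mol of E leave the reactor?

Conversion of F: F consumed = 0.646 × 672 = 434.1 mol = 2ξ₁ + 1ξ₂.
Selectivity: 2ξ₁ / (2ξ₂) = 7.35 → ξ₁ = 7.35 ξ₂.
Substitute: (2·7.35 + 1) ξ₂ = 434.1 → ξ₂ = 27.65 mol, ξ₁ = 203.2 mol.
Outlet amounts (n = n₀ + Σ ν·ξ):
  F: 672 − 2(203.2) − 1(27.65) = 237.9
  E: 0 + 2(203.2) = 406.5
  H: 0 + 2(27.65) = 55.3
  G: 0 + 1(27.65) = 27.65

406 mol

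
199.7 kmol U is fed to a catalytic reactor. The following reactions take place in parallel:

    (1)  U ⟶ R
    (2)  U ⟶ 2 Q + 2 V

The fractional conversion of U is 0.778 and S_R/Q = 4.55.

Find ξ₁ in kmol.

Conversion of U: U consumed = 0.778 × 199.7 = 155.4 kmol = 1ξ₁ + 1ξ₂.
Selectivity: 1ξ₁ / (2ξ₂) = 4.55 → ξ₁ = 9.1 ξ₂.
Substitute: (1·9.1 + 1) ξ₂ = 155.4 → ξ₂ = 15.38 kmol, ξ₁ = 140 kmol.
Outlet amounts (n = n₀ + Σ ν·ξ):
  U: 199.7 − 1(140) − 1(15.38) = 44.33
  R: 0 + 1(140) = 140
  Q: 0 + 2(15.38) = 30.77
  V: 0 + 2(15.38) = 30.77

ξ₁ = 140 kmol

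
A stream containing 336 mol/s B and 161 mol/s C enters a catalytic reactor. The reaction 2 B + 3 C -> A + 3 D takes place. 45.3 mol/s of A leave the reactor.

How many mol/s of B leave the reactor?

For A: n = n₀ + 1ξ → 45.3 = 0 + 1ξ, giving ξ = 45.3 mol/s.
Outlet amounts (n = n₀ + ν ξ):
  B: 336 − 2(45.3) = 245.4
  C: 161 − 3(45.3) = 25.1
  A: 0 + 1(45.3) = 45.3
  D: 0 + 3(45.3) = 135.9

245 mol/s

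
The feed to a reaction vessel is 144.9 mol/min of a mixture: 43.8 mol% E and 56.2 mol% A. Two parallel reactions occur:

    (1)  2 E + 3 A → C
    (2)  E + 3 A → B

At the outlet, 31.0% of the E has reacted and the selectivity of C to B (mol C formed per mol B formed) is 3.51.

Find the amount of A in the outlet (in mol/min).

Conversion of E: E consumed = 0.31 × 63.47 = 19.67 mol/min = 2ξ₁ + 1ξ₂.
Selectivity: 1ξ₁ / (1ξ₂) = 3.51 → ξ₁ = 3.51 ξ₂.
Substitute: (2·3.51 + 1) ξ₂ = 19.67 → ξ₂ = 2.453 mol/min, ξ₁ = 8.611 mol/min.
Outlet amounts (n = n₀ + Σ ν·ξ):
  E: 63.47 − 2(8.611) − 1(2.453) = 43.79
  A: 81.43 − 3(8.611) − 3(2.453) = 48.24
  C: 0 + 1(8.611) = 8.611
  B: 0 + 1(2.453) = 2.453

48.2 mol/min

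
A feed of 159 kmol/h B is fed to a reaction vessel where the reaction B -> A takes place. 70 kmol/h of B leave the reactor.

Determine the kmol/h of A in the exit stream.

For B: n = n₀ − 1ξ → 70 = 159 − 1ξ, giving ξ = 89 kmol/h.
Outlet amounts (n = n₀ + ν ξ):
  B: 159 − 1(89) = 70
  A: 0 + 1(89) = 89

89 kmol/h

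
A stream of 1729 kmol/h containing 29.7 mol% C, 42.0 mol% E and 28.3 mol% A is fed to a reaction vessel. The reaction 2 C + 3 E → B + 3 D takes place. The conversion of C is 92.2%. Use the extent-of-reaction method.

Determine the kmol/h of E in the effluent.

16 kmol/h

C reacted = 0.922 × 513.5 = 473.5 kmol/h; ν_C = −2, so ξ = 473.5/2 = 236.7 kmol/h.
Outlet amounts (n = n₀ + ν ξ):
  C: 513.5 − 2(236.7) = 40.05
  E: 726.2 − 3(236.7) = 15.99
  B: 0 + 1(236.7) = 236.7
  D: 0 + 3(236.7) = 710.2
  A: 489.3 (inert)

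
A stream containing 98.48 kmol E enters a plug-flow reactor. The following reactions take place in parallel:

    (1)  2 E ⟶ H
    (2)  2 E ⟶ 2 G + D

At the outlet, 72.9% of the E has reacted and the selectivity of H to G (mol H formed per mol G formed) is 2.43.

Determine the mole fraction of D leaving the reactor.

0.0819

Conversion of E: E consumed = 0.729 × 98.48 = 71.79 kmol = 2ξ₁ + 2ξ₂.
Selectivity: 1ξ₁ / (2ξ₂) = 2.43 → ξ₁ = 4.86 ξ₂.
Substitute: (2·4.86 + 2) ξ₂ = 71.79 → ξ₂ = 6.126 kmol, ξ₁ = 29.77 kmol.
Outlet amounts (n = n₀ + Σ ν·ξ):
  E: 98.48 − 2(29.77) − 2(6.126) = 26.69
  H: 0 + 1(29.77) = 29.77
  G: 0 + 2(6.126) = 12.25
  D: 0 + 1(6.126) = 6.126
Total out = 74.84 kmol; y_D = 6.126 / 74.84 = 0.08185.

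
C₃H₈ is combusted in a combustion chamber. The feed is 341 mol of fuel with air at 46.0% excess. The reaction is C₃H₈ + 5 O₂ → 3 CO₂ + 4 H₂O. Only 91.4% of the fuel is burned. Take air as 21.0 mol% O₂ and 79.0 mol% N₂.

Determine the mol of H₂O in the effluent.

1250 mol

Stoichiometric O₂ = 5 × 341 = 1705 mol; O₂ fed = 1705 × 1.460 = 2489 mol.
N₂ fed = 2489 × 79/21 = 9365 mol.
Fuel reacted = 0.914 × 341 → ξ = 311.7 mol.
Outlet (n = n₀ + ν ξ):
  C₃H₈: 341 − 1(311.7) = 29.33
  O₂: 2489 − 5(311.7) = 930.9
  N₂: 9365 (inert)
  CO₂: 0 + 3(311.7) = 935
  H₂O: 0 + 4(311.7) = 1247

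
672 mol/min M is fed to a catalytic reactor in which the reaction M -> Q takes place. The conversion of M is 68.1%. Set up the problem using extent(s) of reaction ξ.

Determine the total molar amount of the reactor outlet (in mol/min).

M reacted = 0.681 × 672 = 457.6 mol/min; ν_M = −1, so ξ = 457.6/1 = 457.6 mol/min.
Outlet amounts (n = n₀ + ν ξ):
  M: 672 − 1(457.6) = 214.4
  Q: 0 + 1(457.6) = 457.6
Total out = 214.4 + 457.6 = 672 mol/min.

672 mol/min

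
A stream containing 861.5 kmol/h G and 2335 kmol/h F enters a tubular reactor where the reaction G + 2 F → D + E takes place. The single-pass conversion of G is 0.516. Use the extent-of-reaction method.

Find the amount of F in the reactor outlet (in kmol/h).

1450 kmol/h

G reacted = 0.516 × 861.5 = 444.5 kmol/h; ν_G = −1, so ξ = 444.5/1 = 444.5 kmol/h.
Outlet amounts (n = n₀ + ν ξ):
  G: 861.5 − 1(444.5) = 417
  F: 2335 − 2(444.5) = 1446
  D: 0 + 1(444.5) = 444.5
  E: 0 + 1(444.5) = 444.5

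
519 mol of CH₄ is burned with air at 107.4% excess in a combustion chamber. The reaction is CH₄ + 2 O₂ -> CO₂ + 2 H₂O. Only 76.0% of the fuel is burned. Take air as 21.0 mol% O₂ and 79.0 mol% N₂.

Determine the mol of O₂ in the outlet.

Stoichiometric O₂ = 2 × 519 = 1038 mol; O₂ fed = 1038 × 2.074 = 2153 mol.
N₂ fed = 2153 × 79/21 = 8099 mol.
Fuel reacted = 0.76 × 519 → ξ = 394.4 mol.
Outlet (n = n₀ + ν ξ):
  CH₄: 519 − 1(394.4) = 124.6
  O₂: 2153 − 2(394.4) = 1364
  N₂: 8099 (inert)
  CO₂: 0 + 1(394.4) = 394.4
  H₂O: 0 + 2(394.4) = 788.9

1360 mol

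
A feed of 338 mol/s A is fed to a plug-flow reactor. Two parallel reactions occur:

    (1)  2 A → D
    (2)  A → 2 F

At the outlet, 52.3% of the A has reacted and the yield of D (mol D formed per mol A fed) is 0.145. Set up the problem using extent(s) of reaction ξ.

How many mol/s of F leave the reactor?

Yield of D: 1ξ₁ / 338 = 0.145 → ξ₁ = 49.01 mol/s.
Conversion of A: 2ξ₁ + 1ξ₂ = 0.523 × 338 = 176.8 → ξ₂ = 78.75 mol/s.
Outlet amounts (n = n₀ + Σ ν·ξ):
  A: 338 − 2(49.01) − 1(78.75) = 161.2
  D: 0 + 1(49.01) = 49.01
  F: 0 + 2(78.75) = 157.5

158 mol/s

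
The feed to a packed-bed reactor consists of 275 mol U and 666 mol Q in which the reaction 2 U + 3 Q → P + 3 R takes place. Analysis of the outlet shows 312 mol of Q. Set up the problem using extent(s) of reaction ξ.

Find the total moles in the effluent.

For Q: n = n₀ − 3ξ → 312 = 666 − 3ξ, giving ξ = 118 mol.
Outlet amounts (n = n₀ + ν ξ):
  U: 275 − 2(118) = 39
  Q: 666 − 3(118) = 312
  P: 0 + 1(118) = 118
  R: 0 + 3(118) = 354
Total out = 39 + 312 + 118 + 354 = 823 mol.

823 mol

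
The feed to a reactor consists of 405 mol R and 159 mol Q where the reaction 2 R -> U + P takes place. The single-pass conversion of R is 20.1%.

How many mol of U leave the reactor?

R reacted = 0.201 × 405 = 81.41 mol; ν_R = −2, so ξ = 81.41/2 = 40.7 mol.
Outlet amounts (n = n₀ + ν ξ):
  R: 405 − 2(40.7) = 323.6
  U: 0 + 1(40.7) = 40.7
  P: 0 + 1(40.7) = 40.7
  Q: 159 (inert)

40.7 mol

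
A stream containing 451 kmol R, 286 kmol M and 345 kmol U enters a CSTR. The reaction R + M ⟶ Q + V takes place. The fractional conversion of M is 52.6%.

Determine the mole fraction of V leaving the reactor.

M reacted = 0.526 × 286 = 150.4 kmol; ν_M = −1, so ξ = 150.4/1 = 150.4 kmol.
Outlet amounts (n = n₀ + ν ξ):
  R: 451 − 1(150.4) = 300.6
  M: 286 − 1(150.4) = 135.6
  Q: 0 + 1(150.4) = 150.4
  V: 0 + 1(150.4) = 150.4
  U: 345 (inert)
Total out = 1082 kmol; y_V = 150.4 / 1082 = 0.139.

0.139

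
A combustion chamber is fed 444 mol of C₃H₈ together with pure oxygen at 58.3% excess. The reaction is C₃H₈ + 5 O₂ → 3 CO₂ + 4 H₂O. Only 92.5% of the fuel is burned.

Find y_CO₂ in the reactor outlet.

Stoichiometric O₂ = 5 × 444 = 2220 mol; O₂ fed = 2220 × 1.583 = 3514 mol.
Fuel reacted = 0.925 × 444 → ξ = 410.7 mol.
Outlet (n = n₀ + ν ξ):
  C₃H₈: 444 − 1(410.7) = 33.3
  O₂: 3514 − 5(410.7) = 1461
  CO₂: 0 + 3(410.7) = 1232
  H₂O: 0 + 4(410.7) = 1643
Total out = 4369 mol; y_CO₂ = 1232 / 4369 = 0.282.

0.282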